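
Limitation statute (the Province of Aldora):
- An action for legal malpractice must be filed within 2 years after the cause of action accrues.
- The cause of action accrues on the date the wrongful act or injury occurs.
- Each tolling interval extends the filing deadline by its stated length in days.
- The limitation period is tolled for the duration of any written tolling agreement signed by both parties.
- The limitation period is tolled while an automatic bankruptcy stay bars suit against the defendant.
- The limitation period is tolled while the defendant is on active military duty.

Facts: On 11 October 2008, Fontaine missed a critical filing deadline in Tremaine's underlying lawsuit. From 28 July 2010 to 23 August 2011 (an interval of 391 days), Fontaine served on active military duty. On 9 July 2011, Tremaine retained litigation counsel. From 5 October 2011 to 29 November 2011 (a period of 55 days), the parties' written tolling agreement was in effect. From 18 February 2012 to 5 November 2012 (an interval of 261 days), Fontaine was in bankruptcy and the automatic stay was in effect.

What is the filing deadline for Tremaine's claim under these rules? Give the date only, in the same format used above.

The cause of action accrued on 11 October 2008, the date of the act.
Adding the 2 years base period to 11 October 2008 gives a deadline of 11 October 2010, before any tolling.
Because the defendant's active military service ran from 28 July 2010 to 23 August 2011, the deadline is extended by 391 days to 6 November 2011.
The written tolling agreement from 5 October 2011 to 29 November 2011 tolled the period for 55 days, extending the deadline to 31 December 2011.
The automatic bankruptcy stay from 18 February 2012 to 5 November 2012 began after the period had already run on 31 December 2011, so it has no tolling effect.
Nothing else in the chronology tolls or restarts the period.

31 December 2011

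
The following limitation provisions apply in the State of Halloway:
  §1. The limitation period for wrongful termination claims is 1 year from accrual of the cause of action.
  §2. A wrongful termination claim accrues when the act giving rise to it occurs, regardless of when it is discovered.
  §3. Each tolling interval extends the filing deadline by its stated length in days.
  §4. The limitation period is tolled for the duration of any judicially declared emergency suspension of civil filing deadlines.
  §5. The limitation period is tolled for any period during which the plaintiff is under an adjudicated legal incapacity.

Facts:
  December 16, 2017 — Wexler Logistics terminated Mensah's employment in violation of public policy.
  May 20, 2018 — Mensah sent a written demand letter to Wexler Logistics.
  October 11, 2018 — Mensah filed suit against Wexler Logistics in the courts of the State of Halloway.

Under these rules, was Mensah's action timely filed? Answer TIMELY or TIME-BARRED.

The claim accrued on December 16, 2017, when the wrongful act occurred.
1 year from December 16, 2017 is December 16, 2018.
The other events in the timeline have no effect on the limitation period under the stated rules.
The October 11, 2018 filing precedes the December 16, 2018 deadline; the claim is timely.

TIMELY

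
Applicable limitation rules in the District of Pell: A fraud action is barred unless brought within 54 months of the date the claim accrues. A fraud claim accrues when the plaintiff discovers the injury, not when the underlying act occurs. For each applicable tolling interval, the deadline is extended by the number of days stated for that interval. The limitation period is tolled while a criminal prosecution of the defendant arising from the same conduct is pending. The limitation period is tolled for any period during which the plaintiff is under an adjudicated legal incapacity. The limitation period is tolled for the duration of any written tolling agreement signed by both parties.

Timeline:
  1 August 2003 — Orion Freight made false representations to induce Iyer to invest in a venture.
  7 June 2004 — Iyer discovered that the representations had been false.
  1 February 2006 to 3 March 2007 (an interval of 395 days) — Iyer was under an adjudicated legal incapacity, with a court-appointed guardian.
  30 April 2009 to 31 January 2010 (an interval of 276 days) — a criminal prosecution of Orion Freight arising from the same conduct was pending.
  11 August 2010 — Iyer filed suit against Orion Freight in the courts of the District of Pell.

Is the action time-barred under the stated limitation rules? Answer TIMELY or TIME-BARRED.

TIMELY

The claim did not accrue until Iyer discovered the injury on 7 June 2004; the 1 August 2003 act date does not start the clock under the stated rule.
Adding the 54 months base period to 7 June 2004 gives a deadline of 7 December 2008, before any tolling.
The period was tolled for 395 days by the plaintiff's legal incapacity (1 February 2006 to 3 March 2007), pushing the deadline to 6 January 2010.
Because the pending criminal prosecution ran from 30 April 2009 to 31 January 2010, the deadline is extended by 276 days to 9 October 2010.
Filing on 11 August 2010 beat the 9 October 2010 deadline — the action is timely.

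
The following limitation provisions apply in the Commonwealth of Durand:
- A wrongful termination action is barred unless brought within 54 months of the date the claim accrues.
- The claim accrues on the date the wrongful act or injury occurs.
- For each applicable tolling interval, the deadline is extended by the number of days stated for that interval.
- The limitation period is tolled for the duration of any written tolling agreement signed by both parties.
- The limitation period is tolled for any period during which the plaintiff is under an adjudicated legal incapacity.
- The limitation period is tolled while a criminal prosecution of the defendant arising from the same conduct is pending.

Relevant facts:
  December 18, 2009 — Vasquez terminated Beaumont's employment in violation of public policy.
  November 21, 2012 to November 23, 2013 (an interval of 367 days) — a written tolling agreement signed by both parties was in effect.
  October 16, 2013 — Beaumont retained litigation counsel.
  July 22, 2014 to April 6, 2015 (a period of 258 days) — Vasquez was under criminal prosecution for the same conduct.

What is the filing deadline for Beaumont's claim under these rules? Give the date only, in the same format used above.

The claim accrued on December 18, 2009, the date of the act.
The untolled deadline — 54 months after December 18, 2009 — is June 18, 2014.
Because the written tolling agreement ran from November 21, 2012 to November 23, 2013, the deadline is extended by 367 days to June 20, 2015.
The pending criminal prosecution from July 22, 2014 to April 6, 2015 tolled the period for 258 days, extending the deadline to March 4, 2016.
None of the other events listed affects the running of the period under the stated rules.

March 4, 2016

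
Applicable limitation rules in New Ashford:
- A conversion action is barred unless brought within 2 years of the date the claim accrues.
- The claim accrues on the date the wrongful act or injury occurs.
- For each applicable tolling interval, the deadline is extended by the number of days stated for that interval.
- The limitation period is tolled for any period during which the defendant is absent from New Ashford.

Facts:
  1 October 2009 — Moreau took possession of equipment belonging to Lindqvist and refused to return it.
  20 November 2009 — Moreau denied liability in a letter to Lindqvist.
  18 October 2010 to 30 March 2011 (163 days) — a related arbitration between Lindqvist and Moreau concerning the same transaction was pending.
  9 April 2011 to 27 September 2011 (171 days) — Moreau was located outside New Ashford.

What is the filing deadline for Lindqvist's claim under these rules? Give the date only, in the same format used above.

20 March 2012

The claim accrued on 1 October 2009, when the wrongful act occurred.
2 years from 1 October 2009 is 1 October 2011.
Because the defendant's absence from the jurisdiction ran from 9 April 2011 to 27 September 2011, the deadline is extended by 171 days to 20 March 2012.
Although a pending arbitration ran from 18 October 2010 to 30 March 2011, the stated rules do not make that a tolling event, so it is disregarded.
None of the other events listed affects the running of the period under the stated rules.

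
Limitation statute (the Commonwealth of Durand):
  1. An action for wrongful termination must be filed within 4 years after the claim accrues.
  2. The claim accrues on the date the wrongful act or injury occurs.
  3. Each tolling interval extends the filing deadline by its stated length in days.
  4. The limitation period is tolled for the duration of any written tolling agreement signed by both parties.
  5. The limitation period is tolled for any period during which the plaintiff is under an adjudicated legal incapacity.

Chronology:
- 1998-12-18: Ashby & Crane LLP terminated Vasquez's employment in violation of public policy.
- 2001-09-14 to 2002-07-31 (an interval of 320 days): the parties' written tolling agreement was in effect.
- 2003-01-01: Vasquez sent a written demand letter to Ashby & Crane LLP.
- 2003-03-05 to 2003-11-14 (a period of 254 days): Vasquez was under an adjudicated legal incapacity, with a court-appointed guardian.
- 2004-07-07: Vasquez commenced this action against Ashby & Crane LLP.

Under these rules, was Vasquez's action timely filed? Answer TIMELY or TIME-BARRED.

The limitation period began to run on 1998-12-18.
4 years from 1998-12-18 is 2002-12-18.
The written tolling agreement from 2001-09-14 to 2002-07-31 tolled the period for 320 days, extending the deadline to 2003-11-03.
The period was tolled for 254 days by the plaintiff's legal incapacity (2003-03-05 to 2003-11-14), pushing the deadline to 2004-07-14.
None of the other events listed affects the running of the period under the stated rules.
Vasquez filed on 2004-07-07, before the 2004-07-14 deadline, so the action is timely.

TIMELY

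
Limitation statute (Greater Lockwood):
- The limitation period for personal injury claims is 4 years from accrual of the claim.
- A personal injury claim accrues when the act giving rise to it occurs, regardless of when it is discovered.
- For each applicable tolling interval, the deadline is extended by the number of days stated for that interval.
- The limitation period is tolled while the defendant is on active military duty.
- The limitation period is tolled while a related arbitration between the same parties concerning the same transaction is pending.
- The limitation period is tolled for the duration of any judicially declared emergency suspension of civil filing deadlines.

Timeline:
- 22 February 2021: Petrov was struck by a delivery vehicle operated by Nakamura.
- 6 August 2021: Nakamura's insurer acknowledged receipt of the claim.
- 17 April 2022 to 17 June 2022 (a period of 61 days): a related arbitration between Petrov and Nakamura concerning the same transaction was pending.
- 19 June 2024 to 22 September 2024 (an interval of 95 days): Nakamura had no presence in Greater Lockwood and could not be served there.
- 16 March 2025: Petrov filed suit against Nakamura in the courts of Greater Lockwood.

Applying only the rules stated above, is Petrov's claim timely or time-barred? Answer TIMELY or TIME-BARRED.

The limitation period began to run on 22 February 2021.
The untolled deadline — 4 years after 22 February 2021 — is 22 February 2025.
The period was tolled for 61 days by the pending related arbitration (17 April 2022 to 17 June 2022), pushing the deadline to 24 April 2025.
Although the defendant's absence ran from 19 June 2024 to 22 September 2024, the stated rules do not make that a tolling event, so it is disregarded.
Nothing else in the chronology tolls or restarts the period.
Filing on 16 March 2025 beat the 24 April 2025 deadline — the action is timely.

TIMELY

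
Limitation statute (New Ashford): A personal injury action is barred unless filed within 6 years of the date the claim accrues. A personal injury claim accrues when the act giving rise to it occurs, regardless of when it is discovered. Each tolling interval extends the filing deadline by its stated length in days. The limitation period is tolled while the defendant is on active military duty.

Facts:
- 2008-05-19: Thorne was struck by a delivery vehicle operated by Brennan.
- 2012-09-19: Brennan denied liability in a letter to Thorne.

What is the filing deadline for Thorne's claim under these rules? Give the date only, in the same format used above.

2014-05-19

The claim accrued on 2008-05-19, the date of the act.
Adding the 6 years base period to 2008-05-19 gives a deadline of 2014-05-19, before any tolling.
The other events in the timeline have no effect on the limitation period under the stated rules.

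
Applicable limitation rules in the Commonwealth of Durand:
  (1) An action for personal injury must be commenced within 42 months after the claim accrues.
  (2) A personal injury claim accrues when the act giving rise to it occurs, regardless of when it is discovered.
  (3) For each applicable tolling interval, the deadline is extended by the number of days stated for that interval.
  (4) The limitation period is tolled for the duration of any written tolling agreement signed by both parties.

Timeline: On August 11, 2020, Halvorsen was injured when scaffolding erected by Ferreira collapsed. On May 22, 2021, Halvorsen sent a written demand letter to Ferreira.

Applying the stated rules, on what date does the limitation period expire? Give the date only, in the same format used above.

The claim accrued on August 11, 2020, the date of the act.
The untolled deadline — 42 months after August 11, 2020 — is February 11, 2024.
Nothing else in the chronology tolls or restarts the period.

February 11, 2024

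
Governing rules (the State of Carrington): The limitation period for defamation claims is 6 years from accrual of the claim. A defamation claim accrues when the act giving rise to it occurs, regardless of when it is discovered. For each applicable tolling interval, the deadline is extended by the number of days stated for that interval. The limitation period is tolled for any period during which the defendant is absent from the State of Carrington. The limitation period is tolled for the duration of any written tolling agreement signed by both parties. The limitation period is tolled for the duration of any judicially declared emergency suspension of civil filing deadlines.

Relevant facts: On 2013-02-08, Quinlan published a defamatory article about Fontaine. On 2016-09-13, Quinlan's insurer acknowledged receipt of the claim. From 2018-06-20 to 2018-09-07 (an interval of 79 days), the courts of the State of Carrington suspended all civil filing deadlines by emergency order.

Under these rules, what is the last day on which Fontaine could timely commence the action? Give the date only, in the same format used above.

The limitation period began to run on 2013-02-08.
Adding the 6 years base period to 2013-02-08 gives a deadline of 2019-02-08, before any tolling.
Because the emergency suspension of filing deadlines ran from 2018-06-20 to 2018-09-07, the deadline is extended by 79 days to 2019-04-28.
The other events in the timeline have no effect on the limitation period under the stated rules.

2019-04-28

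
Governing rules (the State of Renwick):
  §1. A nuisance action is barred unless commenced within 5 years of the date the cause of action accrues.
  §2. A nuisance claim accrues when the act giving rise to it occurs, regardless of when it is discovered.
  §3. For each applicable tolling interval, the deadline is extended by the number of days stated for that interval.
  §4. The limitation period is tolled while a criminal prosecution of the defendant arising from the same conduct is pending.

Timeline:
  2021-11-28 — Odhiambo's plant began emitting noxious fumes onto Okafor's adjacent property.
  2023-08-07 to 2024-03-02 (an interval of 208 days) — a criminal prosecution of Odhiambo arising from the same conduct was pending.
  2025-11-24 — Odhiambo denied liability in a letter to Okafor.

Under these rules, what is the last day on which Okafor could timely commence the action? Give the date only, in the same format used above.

2027-06-24

The claim accrued on 2021-11-28, when the wrongful act occurred.
Adding the 5 years base period to 2021-11-28 gives a deadline of 2026-11-28, before any tolling.
Because the pending criminal prosecution ran from 2023-08-07 to 2024-03-02, the deadline is extended by 208 days to 2027-06-24.
None of the other events listed affects the running of the period under the stated rules.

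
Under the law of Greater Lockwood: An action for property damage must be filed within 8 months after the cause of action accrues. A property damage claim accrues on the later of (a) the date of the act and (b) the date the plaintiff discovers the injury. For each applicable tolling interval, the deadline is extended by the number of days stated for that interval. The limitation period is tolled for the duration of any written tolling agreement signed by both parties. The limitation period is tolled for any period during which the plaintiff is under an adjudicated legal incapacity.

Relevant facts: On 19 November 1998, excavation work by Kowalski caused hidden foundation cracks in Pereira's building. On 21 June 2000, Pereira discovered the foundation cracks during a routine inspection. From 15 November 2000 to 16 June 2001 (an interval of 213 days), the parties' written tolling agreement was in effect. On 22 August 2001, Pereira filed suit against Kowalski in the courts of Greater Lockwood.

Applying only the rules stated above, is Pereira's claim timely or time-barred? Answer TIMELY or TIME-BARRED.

TIMELY

The claim accrued on 21 June 2000 — the later of the 19 November 1998 act and the 21 June 2000 discovery.
8 months from 21 June 2000 is 21 February 2001.
The period was tolled for 213 days by the written tolling agreement (15 November 2000 to 16 June 2001), pushing the deadline to 22 September 2001.
Filing on 22 August 2001 beat the 22 September 2001 deadline — the action is timely.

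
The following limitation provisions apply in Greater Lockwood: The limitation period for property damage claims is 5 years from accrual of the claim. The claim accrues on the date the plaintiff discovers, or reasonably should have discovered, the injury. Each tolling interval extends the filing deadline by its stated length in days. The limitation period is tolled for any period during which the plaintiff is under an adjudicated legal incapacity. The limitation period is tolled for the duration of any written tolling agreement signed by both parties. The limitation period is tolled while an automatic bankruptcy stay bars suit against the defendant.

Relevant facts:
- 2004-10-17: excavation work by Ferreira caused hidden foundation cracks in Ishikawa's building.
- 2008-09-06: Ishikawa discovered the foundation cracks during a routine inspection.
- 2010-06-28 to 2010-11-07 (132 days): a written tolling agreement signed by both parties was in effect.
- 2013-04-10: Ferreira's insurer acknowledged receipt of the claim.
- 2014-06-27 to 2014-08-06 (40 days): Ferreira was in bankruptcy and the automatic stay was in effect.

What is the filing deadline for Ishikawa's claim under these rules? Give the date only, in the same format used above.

Accrual is tied to discovery, so the period began on 2008-09-06 rather than on 2004-10-17 when the act occurred.
The untolled deadline — 5 years after 2008-09-06 — is 2013-09-06.
Because the written tolling agreement ran from 2010-06-28 to 2010-11-07, the deadline is extended by 132 days to 2014-01-16.
The automatic bankruptcy stay from 2014-06-27 to 2014-08-06 began after the period had already run on 2014-01-16, so it has no tolling effect.
The other events in the timeline have no effect on the limitation period under the stated rules.

2014-01-16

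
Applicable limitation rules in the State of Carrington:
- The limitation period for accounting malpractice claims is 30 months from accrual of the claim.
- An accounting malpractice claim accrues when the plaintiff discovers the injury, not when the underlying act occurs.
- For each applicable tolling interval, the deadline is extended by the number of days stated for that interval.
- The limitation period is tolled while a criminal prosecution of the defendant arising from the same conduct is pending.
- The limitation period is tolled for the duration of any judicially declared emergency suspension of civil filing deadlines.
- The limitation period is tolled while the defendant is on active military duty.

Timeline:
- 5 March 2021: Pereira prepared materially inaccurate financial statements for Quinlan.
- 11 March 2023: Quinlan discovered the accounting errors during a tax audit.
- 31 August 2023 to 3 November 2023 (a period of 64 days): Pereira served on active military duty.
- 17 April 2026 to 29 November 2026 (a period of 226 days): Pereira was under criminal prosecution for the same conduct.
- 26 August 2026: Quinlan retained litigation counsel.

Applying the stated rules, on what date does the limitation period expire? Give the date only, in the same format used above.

The claim did not accrue until Quinlan discovered the injury on 11 March 2023; the 5 March 2021 act date does not start the clock under the stated rule.
Adding the 30 months base period to 11 March 2023 gives a deadline of 11 September 2025, before any tolling.
The period was tolled for 64 days by the defendant's active military service (31 August 2023 to 3 November 2023), pushing the deadline to 14 November 2025.
The pending criminal prosecution starting 17 April 2026 came too late — the period had run on 14 November 2025 — and so does not extend the deadline.
Nothing else in the chronology tolls or restarts the period.

14 November 2025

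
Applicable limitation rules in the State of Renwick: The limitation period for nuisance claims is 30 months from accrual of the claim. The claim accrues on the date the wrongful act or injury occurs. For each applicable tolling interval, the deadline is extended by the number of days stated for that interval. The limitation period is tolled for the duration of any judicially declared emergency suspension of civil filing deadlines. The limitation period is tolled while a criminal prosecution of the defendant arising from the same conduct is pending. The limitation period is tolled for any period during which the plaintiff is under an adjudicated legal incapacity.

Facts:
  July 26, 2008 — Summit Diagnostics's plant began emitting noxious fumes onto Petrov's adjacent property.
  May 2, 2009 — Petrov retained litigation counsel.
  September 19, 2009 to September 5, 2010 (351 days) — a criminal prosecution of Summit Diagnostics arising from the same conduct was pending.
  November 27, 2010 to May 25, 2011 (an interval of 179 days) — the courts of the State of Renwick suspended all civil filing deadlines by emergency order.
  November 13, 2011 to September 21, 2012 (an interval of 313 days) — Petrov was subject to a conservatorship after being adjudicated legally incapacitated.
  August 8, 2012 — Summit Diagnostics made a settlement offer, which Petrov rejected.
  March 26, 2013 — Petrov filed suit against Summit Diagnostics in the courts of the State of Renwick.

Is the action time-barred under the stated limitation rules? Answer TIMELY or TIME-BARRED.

TIMELY

The claim accrued on July 26, 2008, the date of the act.
The untolled deadline — 30 months after July 26, 2008 — is January 26, 2011.
The period was tolled for 351 days by the pending criminal prosecution (September 19, 2009 to September 5, 2010), pushing the deadline to January 12, 2012.
The emergency suspension of filing deadlines from November 27, 2010 to May 25, 2011 tolled the period for 179 days, extending the deadline to July 9, 2012.
Because the plaintiff's legal incapacity ran from November 13, 2011 to September 21, 2012, the deadline is extended by 313 days to May 18, 2013.
None of the other events listed affects the running of the period under the stated rules.
The March 26, 2013 filing precedes the May 18, 2013 deadline; the claim is timely.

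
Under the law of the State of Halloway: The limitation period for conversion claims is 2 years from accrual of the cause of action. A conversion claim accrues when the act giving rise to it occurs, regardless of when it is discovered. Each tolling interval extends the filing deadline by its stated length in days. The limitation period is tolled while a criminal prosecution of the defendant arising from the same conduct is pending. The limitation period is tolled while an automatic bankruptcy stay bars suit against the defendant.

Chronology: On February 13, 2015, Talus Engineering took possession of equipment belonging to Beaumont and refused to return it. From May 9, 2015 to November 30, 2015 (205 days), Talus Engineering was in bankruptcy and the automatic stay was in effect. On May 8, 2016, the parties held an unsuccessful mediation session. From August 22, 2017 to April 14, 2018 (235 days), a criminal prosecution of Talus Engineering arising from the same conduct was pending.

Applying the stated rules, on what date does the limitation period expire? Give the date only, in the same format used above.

The claim accrued on February 13, 2015, when the wrongful act occurred.
2 years from February 13, 2015 is February 13, 2017.
The period was tolled for 205 days by the automatic bankruptcy stay (May 9, 2015 to November 30, 2015), pushing the deadline to September 6, 2017.
The pending criminal prosecution from August 22, 2017 to April 14, 2018 tolled the period for 235 days, extending the deadline to April 29, 2018.
None of the other events listed affects the running of the period under the stated rules.

April 29, 2018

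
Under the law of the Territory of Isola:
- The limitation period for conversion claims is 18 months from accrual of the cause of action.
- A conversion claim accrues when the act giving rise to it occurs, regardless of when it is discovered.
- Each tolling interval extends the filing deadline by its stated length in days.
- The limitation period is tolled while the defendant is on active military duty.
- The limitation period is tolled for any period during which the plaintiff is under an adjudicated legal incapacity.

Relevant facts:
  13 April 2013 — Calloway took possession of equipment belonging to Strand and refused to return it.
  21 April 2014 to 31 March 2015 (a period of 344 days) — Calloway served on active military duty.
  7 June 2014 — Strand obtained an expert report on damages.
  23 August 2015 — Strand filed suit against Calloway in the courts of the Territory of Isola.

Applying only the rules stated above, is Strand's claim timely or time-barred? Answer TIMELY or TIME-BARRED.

TIMELY

The limitation period began to run on 13 April 2013.
The untolled deadline — 18 months after 13 April 2013 — is 13 October 2014.
The period was tolled for 344 days by the defendant's active military service (21 April 2014 to 31 March 2015), pushing the deadline to 22 September 2015.
None of the other events listed affects the running of the period under the stated rules.
Filing on 23 August 2015 beat the 22 September 2015 deadline — the action is timely.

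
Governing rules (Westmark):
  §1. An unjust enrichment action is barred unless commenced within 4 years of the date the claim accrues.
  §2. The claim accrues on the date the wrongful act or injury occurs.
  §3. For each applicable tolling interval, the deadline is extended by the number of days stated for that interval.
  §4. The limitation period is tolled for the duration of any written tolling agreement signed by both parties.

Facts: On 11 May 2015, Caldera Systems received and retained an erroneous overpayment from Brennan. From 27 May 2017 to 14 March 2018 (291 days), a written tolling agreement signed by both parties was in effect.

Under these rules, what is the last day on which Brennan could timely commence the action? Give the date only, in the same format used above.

26 February 2020

The claim accrued on 11 May 2015, the date of the act.
The untolled deadline — 4 years after 11 May 2015 — is 11 May 2019.
Because the written tolling agreement ran from 27 May 2017 to 14 March 2018, the deadline is extended by 291 days to 26 February 2020.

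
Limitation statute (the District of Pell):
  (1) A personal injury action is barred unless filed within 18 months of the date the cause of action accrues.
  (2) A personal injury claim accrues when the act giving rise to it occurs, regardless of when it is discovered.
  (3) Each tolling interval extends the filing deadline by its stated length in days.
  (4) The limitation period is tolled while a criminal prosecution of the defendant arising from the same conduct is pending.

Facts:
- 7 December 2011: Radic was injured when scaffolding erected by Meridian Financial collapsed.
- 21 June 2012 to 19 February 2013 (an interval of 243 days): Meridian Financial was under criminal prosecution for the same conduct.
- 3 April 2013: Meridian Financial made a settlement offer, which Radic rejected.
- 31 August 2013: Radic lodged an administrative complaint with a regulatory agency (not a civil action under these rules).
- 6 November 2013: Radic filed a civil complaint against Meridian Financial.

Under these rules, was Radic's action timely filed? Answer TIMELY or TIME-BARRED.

TIMELY

The limitation period began to run on 7 December 2011.
Adding the 18 months base period to 7 December 2011 gives a deadline of 7 June 2013, before any tolling.
The period was tolled for 243 days by the pending criminal prosecution (21 June 2012 to 19 February 2013), pushing the deadline to 5 February 2014.
None of the other events listed affects the running of the period under the stated rules.
The 6 November 2013 filing precedes the 5 February 2014 deadline; the claim is timely.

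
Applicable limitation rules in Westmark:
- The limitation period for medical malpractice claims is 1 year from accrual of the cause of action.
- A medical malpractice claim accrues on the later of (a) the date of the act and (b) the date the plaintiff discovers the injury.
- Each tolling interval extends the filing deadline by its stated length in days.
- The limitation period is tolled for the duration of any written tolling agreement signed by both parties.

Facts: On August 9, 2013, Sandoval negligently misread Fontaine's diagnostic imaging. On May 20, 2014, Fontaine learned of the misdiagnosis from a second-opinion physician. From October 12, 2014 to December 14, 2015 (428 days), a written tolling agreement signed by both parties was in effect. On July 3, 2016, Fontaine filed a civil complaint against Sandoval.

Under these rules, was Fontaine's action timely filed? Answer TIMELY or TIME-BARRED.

TIMELY

Taking the later of the act (August 9, 2013) and discovery (May 20, 2014), the claim accrued on May 20, 2014.
Adding the 1 year base period to May 20, 2014 gives a deadline of May 20, 2015, before any tolling.
The period was tolled for 428 days by the written tolling agreement (October 12, 2014 to December 14, 2015), pushing the deadline to July 21, 2016.
Fontaine filed on July 3, 2016, before the July 21, 2016 deadline, so the action is timely.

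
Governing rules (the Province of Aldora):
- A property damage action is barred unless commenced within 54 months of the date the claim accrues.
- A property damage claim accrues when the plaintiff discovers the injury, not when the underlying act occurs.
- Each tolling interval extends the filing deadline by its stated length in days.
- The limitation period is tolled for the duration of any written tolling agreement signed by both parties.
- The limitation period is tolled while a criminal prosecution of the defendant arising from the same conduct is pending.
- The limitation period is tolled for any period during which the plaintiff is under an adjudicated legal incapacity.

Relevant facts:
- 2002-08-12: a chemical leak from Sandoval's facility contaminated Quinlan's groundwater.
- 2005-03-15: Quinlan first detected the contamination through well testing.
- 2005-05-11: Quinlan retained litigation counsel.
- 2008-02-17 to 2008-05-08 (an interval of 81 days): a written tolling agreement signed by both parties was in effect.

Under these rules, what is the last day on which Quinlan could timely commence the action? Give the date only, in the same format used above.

The claim did not accrue until Quinlan discovered the injury on 2005-03-15; the 2002-08-12 act date does not start the clock under the stated rule.
The untolled deadline — 54 months after 2005-03-15 — is 2009-09-15.
The written tolling agreement from 2008-02-17 to 2008-05-08 tolled the period for 81 days, extending the deadline to 2009-12-05.
The other events in the timeline have no effect on the limitation period under the stated rules.

2009-12-05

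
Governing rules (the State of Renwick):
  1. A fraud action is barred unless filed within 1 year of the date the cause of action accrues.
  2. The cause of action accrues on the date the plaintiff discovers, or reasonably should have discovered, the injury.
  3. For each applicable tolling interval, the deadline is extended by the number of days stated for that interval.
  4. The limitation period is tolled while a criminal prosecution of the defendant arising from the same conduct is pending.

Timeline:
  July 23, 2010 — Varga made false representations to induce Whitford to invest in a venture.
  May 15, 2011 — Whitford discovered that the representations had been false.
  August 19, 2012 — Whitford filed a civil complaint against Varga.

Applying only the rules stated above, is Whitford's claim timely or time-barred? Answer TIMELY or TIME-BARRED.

The claim did not accrue until Whitford discovered the injury on May 15, 2011; the July 23, 2010 act date does not start the clock under the stated rule.
The untolled deadline — 1 year after May 15, 2011 — is May 15, 2012.
Filing on August 19, 2012 missed the May 15, 2012 deadline — the action is time-barred.

TIME-BARRED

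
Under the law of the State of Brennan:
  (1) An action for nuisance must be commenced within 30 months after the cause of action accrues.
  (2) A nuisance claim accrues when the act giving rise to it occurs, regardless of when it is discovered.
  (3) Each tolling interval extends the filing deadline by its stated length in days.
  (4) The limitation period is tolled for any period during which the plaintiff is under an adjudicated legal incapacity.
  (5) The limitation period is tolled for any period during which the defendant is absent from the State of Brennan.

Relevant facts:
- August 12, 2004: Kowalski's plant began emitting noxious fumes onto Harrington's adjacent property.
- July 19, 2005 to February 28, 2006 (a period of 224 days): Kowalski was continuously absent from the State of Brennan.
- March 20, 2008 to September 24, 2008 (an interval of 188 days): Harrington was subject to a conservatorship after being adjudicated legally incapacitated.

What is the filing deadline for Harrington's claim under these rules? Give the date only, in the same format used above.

September 24, 2007

The cause of action accrued on August 12, 2004, the date of the act.
The untolled deadline — 30 months after August 12, 2004 — is February 12, 2007.
Because the defendant's absence from the jurisdiction ran from July 19, 2005 to February 28, 2006, the deadline is extended by 224 days to September 24, 2007.
The plaintiff's legal incapacity starting March 20, 2008 came too late — the period had run on September 24, 2007 — and so does not extend the deadline.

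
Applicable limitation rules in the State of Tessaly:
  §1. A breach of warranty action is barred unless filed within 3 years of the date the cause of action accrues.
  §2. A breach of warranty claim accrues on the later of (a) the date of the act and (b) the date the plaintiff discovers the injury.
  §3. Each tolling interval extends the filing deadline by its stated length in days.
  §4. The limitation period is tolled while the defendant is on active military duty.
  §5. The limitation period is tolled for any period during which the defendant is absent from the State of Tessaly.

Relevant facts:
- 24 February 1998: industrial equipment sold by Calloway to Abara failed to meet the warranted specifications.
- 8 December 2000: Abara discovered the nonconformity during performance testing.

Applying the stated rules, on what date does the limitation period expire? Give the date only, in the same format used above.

Because discovery on 8 December 2000 post-dates the 24 February 1998 act, accrual under the later-of rule falls on 8 December 2000.
3 years from 8 December 2000 is 8 December 2003.

8 December 2003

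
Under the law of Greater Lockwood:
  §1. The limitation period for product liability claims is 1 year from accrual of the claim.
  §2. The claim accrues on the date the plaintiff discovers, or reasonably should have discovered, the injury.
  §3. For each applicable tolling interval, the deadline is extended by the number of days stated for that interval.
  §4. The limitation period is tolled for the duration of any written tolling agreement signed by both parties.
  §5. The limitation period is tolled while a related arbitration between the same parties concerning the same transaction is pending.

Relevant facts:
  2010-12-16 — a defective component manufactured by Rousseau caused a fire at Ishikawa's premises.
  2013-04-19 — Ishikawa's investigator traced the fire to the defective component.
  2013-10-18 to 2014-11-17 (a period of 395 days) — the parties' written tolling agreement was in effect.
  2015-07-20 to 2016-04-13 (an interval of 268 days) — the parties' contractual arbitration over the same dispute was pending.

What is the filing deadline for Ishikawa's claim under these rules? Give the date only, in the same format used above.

The claim did not accrue until Ishikawa discovered the injury on 2013-04-19; the 2010-12-16 act date does not start the clock under the stated rule.
1 year from 2013-04-19 is 2014-04-19.
The period was tolled for 395 days by the written tolling agreement (2013-10-18 to 2014-11-17), pushing the deadline to 2015-05-19.
By the time the pending related arbitration began on 2015-07-20, the limitation period had already expired on 2015-05-19; that interval cannot revive it.

2015-05-19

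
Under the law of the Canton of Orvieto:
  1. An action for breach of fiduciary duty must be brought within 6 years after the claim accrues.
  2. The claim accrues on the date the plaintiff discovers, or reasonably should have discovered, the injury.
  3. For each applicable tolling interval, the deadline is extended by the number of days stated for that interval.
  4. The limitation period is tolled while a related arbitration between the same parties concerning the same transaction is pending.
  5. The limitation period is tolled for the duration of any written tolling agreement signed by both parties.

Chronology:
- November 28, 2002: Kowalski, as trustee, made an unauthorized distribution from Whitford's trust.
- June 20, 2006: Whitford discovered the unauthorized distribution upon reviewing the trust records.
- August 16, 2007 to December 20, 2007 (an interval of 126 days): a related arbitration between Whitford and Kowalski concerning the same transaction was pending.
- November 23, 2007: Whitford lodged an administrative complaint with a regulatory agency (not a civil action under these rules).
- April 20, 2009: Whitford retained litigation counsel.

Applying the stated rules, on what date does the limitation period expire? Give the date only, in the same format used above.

October 24, 2012

Under the discovery rule, the claim accrued on June 20, 2006, when Whitford discovered the injury — not on the November 28, 2002 date of the underlying act.
Adding the 6 years base period to June 20, 2006 gives a deadline of June 20, 2012, before any tolling.
The pending related arbitration from August 16, 2007 to December 20, 2007 tolled the period for 126 days, extending the deadline to October 24, 2012.
Nothing else in the chronology tolls or restarts the period.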